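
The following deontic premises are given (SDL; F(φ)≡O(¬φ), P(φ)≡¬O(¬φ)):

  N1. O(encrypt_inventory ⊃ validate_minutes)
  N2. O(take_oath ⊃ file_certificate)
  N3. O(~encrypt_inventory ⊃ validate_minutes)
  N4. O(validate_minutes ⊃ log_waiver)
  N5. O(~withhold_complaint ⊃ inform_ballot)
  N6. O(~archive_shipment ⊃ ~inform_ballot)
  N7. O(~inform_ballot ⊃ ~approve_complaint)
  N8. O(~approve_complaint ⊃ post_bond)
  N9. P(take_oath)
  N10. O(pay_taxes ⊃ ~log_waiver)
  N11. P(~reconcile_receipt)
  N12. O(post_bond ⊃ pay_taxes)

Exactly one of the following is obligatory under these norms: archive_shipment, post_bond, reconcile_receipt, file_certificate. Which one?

archive_shipment

Premises 3 and 1 cover both cases: O(~encrypt_inventory ⊃ validate_minutes) and O(encrypt_inventory ⊃ validate_minutes). Since ~encrypt_inventory ∨ encrypt_inventory is a tautology, O(validate_minutes) follows.
With premise 4, O(validate_minutes ⊃ log_waiver), the K-axiom yields O(log_waiver).
Premise 10, O(pay_taxes ⊃ ~log_waiver), contraposes to O(log_waiver ⊃ ~pay_taxes); with O(log_waiver) we get O(~pay_taxes).
Premise 12 is O(post_bond ⊃ pay_taxes); contrapositively O(~pay_taxes ⊃ ~post_bond). Since O(~pay_taxes) holds, K gives O(~post_bond).
Premise 8, O(~approve_complaint ⊃ post_bond), contraposes to O(~post_bond ⊃ approve_complaint); with O(~post_bond) we get O(approve_complaint).
Premise 7 is O(~inform_ballot ⊃ ~approve_complaint); contrapositively O(approve_complaint ⊃ inform_ballot). Since O(approve_complaint) holds, K gives O(inform_ballot).
Premise 6 is O(~archive_shipment ⊃ ~inform_ballot); contrapositively O(inform_ballot ⊃ archive_shipment). Since O(inform_ballot) holds, K gives O(archive_shipment).
So O(archive_shipment) holds — archive_shipment is obligatory. None of the other listed options is made obligatory by any chain of premises.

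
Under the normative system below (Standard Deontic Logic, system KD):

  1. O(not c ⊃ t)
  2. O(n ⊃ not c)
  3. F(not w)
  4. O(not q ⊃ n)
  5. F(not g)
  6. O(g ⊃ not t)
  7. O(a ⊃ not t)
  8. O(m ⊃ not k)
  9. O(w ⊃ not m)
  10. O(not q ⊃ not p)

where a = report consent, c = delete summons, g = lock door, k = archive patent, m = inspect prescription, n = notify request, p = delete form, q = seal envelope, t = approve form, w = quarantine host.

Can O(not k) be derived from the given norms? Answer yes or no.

Premise 8 is O(m ⊃ not k), but O(m) is not derivable from the premises, so it does not yield O(not k).
No other premise forces O(not k). An ideal world satisfying every premise can still have not k false, so O(not k) is not derivable.

No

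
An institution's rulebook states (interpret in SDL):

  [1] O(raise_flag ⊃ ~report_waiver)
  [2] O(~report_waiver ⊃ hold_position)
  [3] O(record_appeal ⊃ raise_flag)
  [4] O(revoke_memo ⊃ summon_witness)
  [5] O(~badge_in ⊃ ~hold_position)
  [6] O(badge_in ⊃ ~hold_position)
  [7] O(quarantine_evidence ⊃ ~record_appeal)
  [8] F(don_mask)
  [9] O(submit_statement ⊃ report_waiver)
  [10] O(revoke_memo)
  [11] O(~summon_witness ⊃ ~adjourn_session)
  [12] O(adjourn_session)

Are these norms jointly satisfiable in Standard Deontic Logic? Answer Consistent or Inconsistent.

Premise 11 is O(~summon_witness ⊃ ~adjourn_session), but O(~summon_witness) is not derivable from the premises, so it does not yield O(~adjourn_session).
So O(~adjourn_session) is not derivable, and the apparent clash with O(adjourn_session) does not arise.
A world satisfying every obligation exists (e.g. adjourn_session=true, badge_in=false, don_mask=false, hold_position=false, quarantine_evidence=false, raise_flag=false, record_appeal=false, report_waiver=true, revoke_memo=true, submit_statement=false, summon_witness=true); no atom is both obligatory and forbidden, so the set is consistent.

Consistent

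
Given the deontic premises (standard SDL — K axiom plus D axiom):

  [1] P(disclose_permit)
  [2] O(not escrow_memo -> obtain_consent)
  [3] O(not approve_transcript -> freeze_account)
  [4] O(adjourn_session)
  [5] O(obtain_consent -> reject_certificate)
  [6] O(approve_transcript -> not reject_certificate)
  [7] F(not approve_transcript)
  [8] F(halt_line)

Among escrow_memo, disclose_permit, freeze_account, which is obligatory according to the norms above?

escrow_memo

Premise 7, F(not approve_transcript), is equivalent to O(approve_transcript).
Premise 6 is O(approve_transcript -> not reject_certificate); since O(approve_transcript), deontic closure gives O(not reject_certificate).
Premise 5 is O(obtain_consent -> reject_certificate); contrapositively O(not reject_certificate -> not obtain_consent). Since O(not reject_certificate) holds, K gives O(not obtain_consent).
The contrapositive of premise 2 (O(not escrow_memo -> obtain_consent)) is O(not obtain_consent -> escrow_memo), and O(not obtain_consent) is already established, so O(escrow_memo).
So O(escrow_memo) holds — escrow_memo is obligatory. None of the other listed options is made obligatory by any chain of premises.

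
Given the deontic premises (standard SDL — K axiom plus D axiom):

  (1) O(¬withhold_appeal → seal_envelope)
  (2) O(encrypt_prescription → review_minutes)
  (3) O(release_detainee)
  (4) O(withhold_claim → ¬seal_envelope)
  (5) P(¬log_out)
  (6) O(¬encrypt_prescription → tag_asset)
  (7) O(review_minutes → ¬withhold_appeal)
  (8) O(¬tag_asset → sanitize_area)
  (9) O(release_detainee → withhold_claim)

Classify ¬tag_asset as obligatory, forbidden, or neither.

From premise 3 we have O(release_detainee).
From O(release_detainee) and premise 9, O(release_detainee → withhold_claim), we obtain O(withhold_claim).
With premise 4, O(withhold_claim → ¬seal_envelope), the K-axiom yields O(¬seal_envelope).
Premise 1 is O(¬withhold_appeal → seal_envelope); contrapositively O(¬seal_envelope → withhold_appeal). Since O(¬seal_envelope) holds, K gives O(withhold_appeal).
Premise 7 is O(review_minutes → ¬withhold_appeal); contrapositively O(withhold_appeal → ¬review_minutes). Since O(withhold_appeal) holds, K gives O(¬review_minutes).
The contrapositive of premise 2 (O(encrypt_prescription → review_minutes)) is O(¬review_minutes → ¬encrypt_prescription), and O(¬review_minutes) is already established, so O(¬encrypt_prescription).
Premise 6 is O(¬encrypt_prescription → tag_asset); since O(¬encrypt_prescription), deontic closure gives O(tag_asset).
Premises 5, 8 do not contribute to this derivation.
Thus O(tag_asset), which is F(¬tag_asset): ¬tag_asset is forbidden.

Forbidden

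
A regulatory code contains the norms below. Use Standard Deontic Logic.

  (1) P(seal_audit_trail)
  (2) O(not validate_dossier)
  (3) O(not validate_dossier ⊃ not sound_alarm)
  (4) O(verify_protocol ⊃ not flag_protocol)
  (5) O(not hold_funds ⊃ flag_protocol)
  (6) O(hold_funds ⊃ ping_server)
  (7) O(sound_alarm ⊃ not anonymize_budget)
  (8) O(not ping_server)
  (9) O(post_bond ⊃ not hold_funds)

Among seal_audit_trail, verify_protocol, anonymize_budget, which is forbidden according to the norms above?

Premise 8 states O(not ping_server) outright.
Premise 6, O(hold_funds ⊃ ping_server), contraposes to O(not ping_server ⊃ not hold_funds); with O(not ping_server) we get O(not hold_funds).
With premise 5, O(not hold_funds ⊃ flag_protocol), the K-axiom yields O(flag_protocol).
The contrapositive of premise 4 (O(verify_protocol ⊃ not flag_protocol)) is O(flag_protocol ⊃ not verify_protocol), and O(flag_protocol) is already established, so O(not verify_protocol).
So O(not verify_protocol) holds, i.e. verify_protocol is forbidden. None of the other listed options is forbidden under the premises.

verify_protocol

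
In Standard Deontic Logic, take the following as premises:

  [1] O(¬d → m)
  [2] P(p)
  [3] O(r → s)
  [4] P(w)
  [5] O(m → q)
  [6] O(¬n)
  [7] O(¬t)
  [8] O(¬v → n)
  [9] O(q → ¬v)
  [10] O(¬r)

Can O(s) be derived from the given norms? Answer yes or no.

No

Premise 3 is O(r → s), but O(r) is not derivable from the premises, so it does not yield O(s).
No other premise forces O(s). An ideal world satisfying every premise can still have s false, so O(s) is not derivable.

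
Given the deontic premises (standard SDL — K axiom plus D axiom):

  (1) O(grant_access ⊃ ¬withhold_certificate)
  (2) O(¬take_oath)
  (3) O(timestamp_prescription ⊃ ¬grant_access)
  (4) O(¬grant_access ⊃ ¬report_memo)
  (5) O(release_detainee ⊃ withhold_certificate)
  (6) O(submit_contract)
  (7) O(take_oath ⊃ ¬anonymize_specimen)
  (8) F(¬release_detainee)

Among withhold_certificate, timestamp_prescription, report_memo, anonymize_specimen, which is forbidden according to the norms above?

report_memo

Premise 8 is F(¬release_detainee), i.e. O(release_detainee).
From O(release_detainee) and premise 5, O(release_detainee ⊃ withhold_certificate), we obtain O(withhold_certificate).
The contrapositive of premise 1 (O(grant_access ⊃ ¬withhold_certificate)) is O(withhold_certificate ⊃ ¬grant_access), and O(withhold_certificate) is already established, so O(¬grant_access).
Premise 4 is O(¬grant_access ⊃ ¬report_memo); since O(¬grant_access), deontic closure gives O(¬report_memo).
So O(¬report_memo) holds, i.e. report_memo is forbidden. None of the other listed options is forbidden under the premises.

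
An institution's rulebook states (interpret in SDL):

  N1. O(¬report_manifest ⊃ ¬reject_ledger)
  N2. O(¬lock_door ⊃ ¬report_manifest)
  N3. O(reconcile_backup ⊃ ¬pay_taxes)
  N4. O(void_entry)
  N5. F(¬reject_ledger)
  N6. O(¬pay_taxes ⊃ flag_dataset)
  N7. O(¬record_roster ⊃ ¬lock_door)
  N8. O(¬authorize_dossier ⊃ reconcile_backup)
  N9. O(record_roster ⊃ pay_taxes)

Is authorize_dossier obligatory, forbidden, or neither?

Obligatory

F(¬reject_ledger) at premise 5 means O(reject_ledger).
Premise 1, O(¬report_manifest ⊃ ¬reject_ledger), contraposes to O(reject_ledger ⊃ report_manifest); with O(reject_ledger) we get O(report_manifest).
Premise 2 is O(¬lock_door ⊃ ¬report_manifest); contrapositively O(report_manifest ⊃ lock_door). Since O(report_manifest) holds, K gives O(lock_door).
Premise 7 is O(¬record_roster ⊃ ¬lock_door); contrapositively O(lock_door ⊃ record_roster). Since O(lock_door) holds, K gives O(record_roster).
With premise 9, O(record_roster ⊃ pay_taxes), the K-axiom yields O(pay_taxes).
The contrapositive of premise 3 (O(reconcile_backup ⊃ ¬pay_taxes)) is O(pay_taxes ⊃ ¬reconcile_backup), and O(pay_taxes) is already established, so O(¬reconcile_backup).
Premise 8 is O(¬authorize_dossier ⊃ reconcile_backup); contrapositively O(¬reconcile_backup ⊃ authorize_dossier). Since O(¬reconcile_backup) holds, K gives O(authorize_dossier).
Premises 4, 6 do not contribute to this derivation.
Hence authorize_dossier is obligatory.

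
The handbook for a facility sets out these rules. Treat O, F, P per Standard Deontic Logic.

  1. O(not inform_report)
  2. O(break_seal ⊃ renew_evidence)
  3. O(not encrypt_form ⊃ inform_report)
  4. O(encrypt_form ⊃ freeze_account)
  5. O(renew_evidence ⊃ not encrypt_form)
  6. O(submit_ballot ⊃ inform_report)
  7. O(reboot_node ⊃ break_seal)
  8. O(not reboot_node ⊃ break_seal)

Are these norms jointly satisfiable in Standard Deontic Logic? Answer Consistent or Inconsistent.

Inconsistent

Premises 8 and 7 are O(not reboot_node ⊃ break_seal) and O(reboot_node ⊃ break_seal); every ideal world satisfies not reboot_node or reboot_node, so in either case break_seal holds — hence O(break_seal).
Premise 2 is O(break_seal ⊃ renew_evidence); since O(break_seal), deontic closure gives O(renew_evidence).
From O(renew_evidence) and premise 5, O(renew_evidence ⊃ not encrypt_form), we obtain O(not encrypt_form).
With premise 3, O(not encrypt_form ⊃ inform_report), the K-axiom yields O(inform_report).
Yet premise 1 states O(not inform_report).
We now have both O(inform_report) and O(not inform_report) — inform_report is simultaneously obligatory and forbidden, violating the D-axiom.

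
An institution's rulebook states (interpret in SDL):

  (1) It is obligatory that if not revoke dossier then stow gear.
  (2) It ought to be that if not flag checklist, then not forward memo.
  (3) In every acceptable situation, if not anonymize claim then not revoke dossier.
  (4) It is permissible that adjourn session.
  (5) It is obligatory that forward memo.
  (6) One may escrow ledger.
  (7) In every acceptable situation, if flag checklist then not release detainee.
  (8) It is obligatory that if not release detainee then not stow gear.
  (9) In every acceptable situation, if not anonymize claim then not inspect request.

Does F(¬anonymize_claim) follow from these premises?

Yes

Premise 5 states O(forward_memo) outright.
Premise 2 is O(¬flag_checklist → ¬forward_memo); contrapositively O(forward_memo → flag_checklist). Since O(forward_memo) holds, K gives O(flag_checklist).
With premise 7, O(flag_checklist → ¬release_detainee), the K-axiom yields O(¬release_detainee).
Applying K to premise 8 (O(¬release_detainee → ¬stow_gear)) and O(¬release_detainee) yields O(¬stow_gear).
Premise 1, O(¬revoke_dossier → stow_gear), contraposes to O(¬stow_gear → revoke_dossier); with O(¬stow_gear) we get O(revoke_dossier).
Premise 3 is O(¬anonymize_claim → ¬revoke_dossier); contrapositively O(revoke_dossier → anonymize_claim). Since O(revoke_dossier) holds, K gives O(anonymize_claim).
Premises 4, 6, 9 do not contribute to this derivation.
So O(anonymize_claim) holds, i.e. F(¬anonymize_claim). The claim follows.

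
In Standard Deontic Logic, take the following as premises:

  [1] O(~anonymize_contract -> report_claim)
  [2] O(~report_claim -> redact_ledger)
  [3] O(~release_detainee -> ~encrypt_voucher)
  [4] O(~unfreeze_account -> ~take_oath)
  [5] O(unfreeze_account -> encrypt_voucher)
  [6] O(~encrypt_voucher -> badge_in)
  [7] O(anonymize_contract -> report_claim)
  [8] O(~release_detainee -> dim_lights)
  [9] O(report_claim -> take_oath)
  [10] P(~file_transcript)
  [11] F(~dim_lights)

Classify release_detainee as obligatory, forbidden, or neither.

Premises 1 and 7 are O(~anonymize_contract -> report_claim) and O(anonymize_contract -> report_claim); every ideal world satisfies ~anonymize_contract or anonymize_contract, so in either case report_claim holds — hence O(report_claim).
From O(report_claim) and premise 9, O(report_claim -> take_oath), we obtain O(take_oath).
Premise 4, O(~unfreeze_account -> ~take_oath), contraposes to O(take_oath -> unfreeze_account); with O(take_oath) we get O(unfreeze_account).
Premise 5 is O(unfreeze_account -> encrypt_voucher); since O(unfreeze_account), deontic closure gives O(encrypt_voucher).
Premise 3 is O(~release_detainee -> ~encrypt_voucher); contrapositively O(encrypt_voucher -> release_detainee). Since O(encrypt_voucher) holds, K gives O(release_detainee).
Premises 2, 6, 8, 10, 11 do not contribute to this derivation.
Hence release_detainee is obligatory.

Obligatory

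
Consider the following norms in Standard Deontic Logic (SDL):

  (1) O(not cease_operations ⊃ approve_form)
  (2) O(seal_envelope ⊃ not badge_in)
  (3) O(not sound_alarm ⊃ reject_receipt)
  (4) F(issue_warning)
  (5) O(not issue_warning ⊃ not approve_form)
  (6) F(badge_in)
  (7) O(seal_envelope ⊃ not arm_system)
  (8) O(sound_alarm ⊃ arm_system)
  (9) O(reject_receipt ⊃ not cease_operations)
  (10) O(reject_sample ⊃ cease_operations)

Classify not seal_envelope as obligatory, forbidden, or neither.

Obligatory

Premise 4, F(issue_warning), is equivalent to O(not issue_warning).
Premise 5 is O(not issue_warning ⊃ not approve_form); since O(not issue_warning), deontic closure gives O(not approve_form).
Premise 1, O(not cease_operations ⊃ approve_form), contraposes to O(not approve_form ⊃ cease_operations); with O(not approve_form) we get O(cease_operations).
The contrapositive of premise 9 (O(reject_receipt ⊃ not cease_operations)) is O(cease_operations ⊃ not reject_receipt), and O(cease_operations) is already established, so O(not reject_receipt).
Premise 3 is O(not sound_alarm ⊃ reject_receipt); contrapositively O(not reject_receipt ⊃ sound_alarm). Since O(not reject_receipt) holds, K gives O(sound_alarm).
With premise 8, O(sound_alarm ⊃ arm_system), the K-axiom yields O(arm_system).
Premise 7 is O(seal_envelope ⊃ not arm_system); contrapositively O(arm_system ⊃ not seal_envelope). Since O(arm_system) holds, K gives O(not seal_envelope).
Premises 2, 6, 10 do not contribute to this derivation.
Hence not seal_envelope is obligatory.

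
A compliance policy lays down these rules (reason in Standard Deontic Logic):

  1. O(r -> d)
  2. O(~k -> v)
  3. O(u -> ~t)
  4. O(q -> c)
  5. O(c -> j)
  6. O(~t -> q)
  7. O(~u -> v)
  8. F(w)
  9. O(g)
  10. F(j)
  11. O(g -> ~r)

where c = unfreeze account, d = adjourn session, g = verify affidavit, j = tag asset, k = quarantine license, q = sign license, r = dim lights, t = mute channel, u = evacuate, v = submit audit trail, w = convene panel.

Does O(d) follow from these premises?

No

Premise 1 is O(r -> d), but O(r) is not derivable from the premises, so it does not yield O(d).
No other premise forces O(d). An ideal world satisfying every premise can still have d false, so O(d) is not derivable.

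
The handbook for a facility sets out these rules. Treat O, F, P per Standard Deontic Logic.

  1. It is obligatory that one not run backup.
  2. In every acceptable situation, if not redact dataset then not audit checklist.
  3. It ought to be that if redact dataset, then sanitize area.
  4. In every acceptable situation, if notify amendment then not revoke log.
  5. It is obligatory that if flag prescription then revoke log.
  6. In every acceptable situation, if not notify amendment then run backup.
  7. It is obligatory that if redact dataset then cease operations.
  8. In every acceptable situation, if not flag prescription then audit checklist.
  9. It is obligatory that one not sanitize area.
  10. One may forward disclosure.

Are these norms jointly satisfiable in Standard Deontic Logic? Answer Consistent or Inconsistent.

Inconsistent

From premise 9 we have O(¬sanitize_area).
Premise 3, O(redact_dataset → sanitize_area), contraposes to O(¬sanitize_area → ¬redact_dataset); with O(¬sanitize_area) we get O(¬redact_dataset).
Applying K to premise 2 (O(¬redact_dataset → ¬audit_checklist)) and O(¬redact_dataset) yields O(¬audit_checklist).
Premise 8, O(¬flag_prescription → audit_checklist), contraposes to O(¬audit_checklist → flag_prescription); with O(¬audit_checklist) we get O(flag_prescription).
From O(flag_prescription) and premise 5, O(flag_prescription → revoke_log), we obtain O(revoke_log).
The contrapositive of premise 4 (O(notify_amendment → ¬revoke_log)) is O(revoke_log → ¬notify_amendment), and O(revoke_log) is already established, so O(¬notify_amendment).
From O(¬notify_amendment) and premise 6, O(¬notify_amendment → run_backup), we obtain O(run_backup).
However, premise 1 gives O(¬run_backup).
We now have both O(run_backup) and O(¬run_backup) — run_backup is simultaneously obligatory and forbidden, violating the D-axiom.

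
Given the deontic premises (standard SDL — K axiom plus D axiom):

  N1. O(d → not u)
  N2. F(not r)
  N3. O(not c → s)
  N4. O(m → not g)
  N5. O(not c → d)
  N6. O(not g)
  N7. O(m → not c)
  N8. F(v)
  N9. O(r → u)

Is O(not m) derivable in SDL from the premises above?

Yes

Premise 2, F(not r), is equivalent to O(r).
With premise 9, O(r → u), the K-axiom yields O(u).
Premise 1, O(d → not u), contraposes to O(u → not d); with O(u) we get O(not d).
The contrapositive of premise 5 (O(not c → d)) is O(not d → c), and O(not d) is already established, so O(c).
The contrapositive of premise 7 (O(m → not c)) is O(c → not m), and O(c) is already established, so O(not m).
Premises 3, 4, 6, 8 do not contribute to this derivation.
So O(not m) follows.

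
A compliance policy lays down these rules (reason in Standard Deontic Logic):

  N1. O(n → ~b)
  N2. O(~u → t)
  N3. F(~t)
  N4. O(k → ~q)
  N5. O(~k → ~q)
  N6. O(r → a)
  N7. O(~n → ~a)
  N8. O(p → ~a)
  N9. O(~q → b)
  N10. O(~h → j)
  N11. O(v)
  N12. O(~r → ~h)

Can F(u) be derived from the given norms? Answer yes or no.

Premise 2 is O(~u → t); even if O(t) held, inferring O(~u) would be affirming the consequent — invalid.
No other premise forces O(~u). An ideal world satisfying every premise can still have u true, so F(u) is not derivable.

No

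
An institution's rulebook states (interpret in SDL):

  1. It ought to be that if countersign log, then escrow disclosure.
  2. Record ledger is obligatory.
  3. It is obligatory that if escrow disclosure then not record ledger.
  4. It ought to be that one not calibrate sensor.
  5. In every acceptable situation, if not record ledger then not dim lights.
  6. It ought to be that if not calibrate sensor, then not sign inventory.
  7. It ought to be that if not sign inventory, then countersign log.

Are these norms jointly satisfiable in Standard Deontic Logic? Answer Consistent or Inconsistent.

Inconsistent

Premise 2 gives O(record_ledger).
The contrapositive of premise 3 (O(escrow_disclosure → ¬record_ledger)) is O(record_ledger → ¬escrow_disclosure), and O(record_ledger) is already established, so O(¬escrow_disclosure).
The contrapositive of premise 1 (O(countersign_log → escrow_disclosure)) is O(¬escrow_disclosure → ¬countersign_log), and O(¬escrow_disclosure) is already established, so O(¬countersign_log).
The contrapositive of premise 7 (O(¬sign_inventory → countersign_log)) is O(¬countersign_log → sign_inventory), and O(¬countersign_log) is already established, so O(sign_inventory).
Premise 6 is O(¬calibrate_sensor → ¬sign_inventory); contrapositively O(sign_inventory → calibrate_sensor). Since O(sign_inventory) holds, K gives O(calibrate_sensor).
However, premise 4 gives O(¬calibrate_sensor).
We now have both O(calibrate_sensor) and O(¬calibrate_sensor) — calibrate_sensor is simultaneously obligatory and forbidden, violating the D-axiom.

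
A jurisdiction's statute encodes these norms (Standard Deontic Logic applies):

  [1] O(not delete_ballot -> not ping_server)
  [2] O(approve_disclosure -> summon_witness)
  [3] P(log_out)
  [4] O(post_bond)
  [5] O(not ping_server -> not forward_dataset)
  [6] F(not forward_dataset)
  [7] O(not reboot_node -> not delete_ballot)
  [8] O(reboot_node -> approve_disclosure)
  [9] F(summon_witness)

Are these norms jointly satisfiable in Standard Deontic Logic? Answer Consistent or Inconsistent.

Premise 6, F(not forward_dataset), is equivalent to O(forward_dataset).
Premise 5 is O(not ping_server -> not forward_dataset); contrapositively O(forward_dataset -> ping_server). Since O(forward_dataset) holds, K gives O(ping_server).
Premise 1 is O(not delete_ballot -> not ping_server); contrapositively O(ping_server -> delete_ballot). Since O(ping_server) holds, K gives O(delete_ballot).
Premise 7 is O(not reboot_node -> not delete_ballot); contrapositively O(delete_ballot -> reboot_node). Since O(delete_ballot) holds, K gives O(reboot_node).
Premise 8 is O(reboot_node -> approve_disclosure); since O(reboot_node), deontic closure gives O(approve_disclosure).
Applying K to premise 2 (O(approve_disclosure -> summon_witness)) and O(approve_disclosure) yields O(summon_witness).
However, F(summon_witness) at premise 9 amounts to O(not summon_witness).
We now have both O(summon_witness) and O(not summon_witness) — summon_witness is simultaneously obligatory and forbidden, violating the D-axiom.

Inconsistent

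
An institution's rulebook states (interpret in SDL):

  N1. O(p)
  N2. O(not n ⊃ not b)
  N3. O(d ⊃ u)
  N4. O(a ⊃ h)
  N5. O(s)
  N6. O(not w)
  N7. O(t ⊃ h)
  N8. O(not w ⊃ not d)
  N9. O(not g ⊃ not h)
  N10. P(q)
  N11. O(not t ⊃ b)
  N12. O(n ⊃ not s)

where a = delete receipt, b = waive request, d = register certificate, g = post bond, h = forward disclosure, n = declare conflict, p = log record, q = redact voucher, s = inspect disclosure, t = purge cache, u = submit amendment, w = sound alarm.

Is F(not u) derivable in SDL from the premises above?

Premise 3 is O(d ⊃ u), but O(d) is not derivable from the premises, so it does not yield O(u).
No other premise forces O(u). An ideal world satisfying every premise can still have not u true, so F(not u) is not derivable.

No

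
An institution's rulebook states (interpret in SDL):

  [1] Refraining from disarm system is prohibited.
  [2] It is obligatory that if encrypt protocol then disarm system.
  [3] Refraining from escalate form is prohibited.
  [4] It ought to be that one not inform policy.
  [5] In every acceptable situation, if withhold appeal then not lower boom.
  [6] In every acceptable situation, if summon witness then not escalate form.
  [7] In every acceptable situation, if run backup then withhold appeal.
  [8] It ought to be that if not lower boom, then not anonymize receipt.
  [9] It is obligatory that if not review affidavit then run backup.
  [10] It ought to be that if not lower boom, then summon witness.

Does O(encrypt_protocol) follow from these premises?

Premise 2 is O(encrypt_protocol → disarm_system); even if O(disarm_system) held, inferring O(encrypt_protocol) would be affirming the consequent — invalid.
No other premise forces O(encrypt_protocol). An ideal world satisfying every premise can still have encrypt_protocol false, so O(encrypt_protocol) is not derivable.

No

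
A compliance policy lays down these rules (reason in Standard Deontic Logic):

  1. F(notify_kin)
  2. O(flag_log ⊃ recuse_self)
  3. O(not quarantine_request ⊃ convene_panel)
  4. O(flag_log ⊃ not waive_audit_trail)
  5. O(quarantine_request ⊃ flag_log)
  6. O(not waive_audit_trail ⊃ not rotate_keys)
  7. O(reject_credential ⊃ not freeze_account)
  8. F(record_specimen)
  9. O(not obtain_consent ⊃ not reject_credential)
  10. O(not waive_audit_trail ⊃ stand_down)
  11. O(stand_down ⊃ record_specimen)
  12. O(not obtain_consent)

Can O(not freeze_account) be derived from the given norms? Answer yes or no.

No

Premise 7 is O(reject_credential ⊃ not freeze_account), but O(reject_credential) is not derivable from the premises, so it does not yield O(not freeze_account).
No other premise forces O(not freeze_account). An ideal world satisfying every premise can still have not freeze_account false, so O(not freeze_account) is not derivable.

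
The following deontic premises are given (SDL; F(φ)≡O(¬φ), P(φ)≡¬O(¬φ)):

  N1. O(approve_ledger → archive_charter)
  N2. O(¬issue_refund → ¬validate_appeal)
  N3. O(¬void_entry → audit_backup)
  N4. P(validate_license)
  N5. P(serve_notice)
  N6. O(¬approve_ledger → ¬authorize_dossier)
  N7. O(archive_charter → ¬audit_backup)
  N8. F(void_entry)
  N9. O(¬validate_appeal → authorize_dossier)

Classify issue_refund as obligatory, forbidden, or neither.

Obligatory

Premise 8, F(void_entry), is equivalent to O(¬void_entry).
From O(¬void_entry) and premise 3, O(¬void_entry → audit_backup), we obtain O(audit_backup).
Premise 7, O(archive_charter → ¬audit_backup), contraposes to O(audit_backup → ¬archive_charter); with O(audit_backup) we get O(¬archive_charter).
Premise 1, O(approve_ledger → archive_charter), contraposes to O(¬archive_charter → ¬approve_ledger); with O(¬archive_charter) we get O(¬approve_ledger).
From O(¬approve_ledger) and premise 6, O(¬approve_ledger → ¬authorize_dossier), we obtain O(¬authorize_dossier).
The contrapositive of premise 9 (O(¬validate_appeal → authorize_dossier)) is O(¬authorize_dossier → validate_appeal), and O(¬authorize_dossier) is already established, so O(validate_appeal).
The contrapositive of premise 2 (O(¬issue_refund → ¬validate_appeal)) is O(validate_appeal → issue_refund), and O(validate_appeal) is already established, so O(issue_refund).
Premises 4, 5 do not contribute to this derivation.
Hence issue_refund is obligatory.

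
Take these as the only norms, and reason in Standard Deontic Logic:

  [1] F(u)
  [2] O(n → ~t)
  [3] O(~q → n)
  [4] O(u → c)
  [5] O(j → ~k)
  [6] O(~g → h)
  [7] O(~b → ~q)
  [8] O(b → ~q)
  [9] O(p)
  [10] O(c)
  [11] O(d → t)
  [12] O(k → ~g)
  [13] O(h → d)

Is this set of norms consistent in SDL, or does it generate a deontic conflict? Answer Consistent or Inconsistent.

Consistent

Premise 4 is O(u → c); even if O(c) held, inferring O(u) would be affirming the consequent — invalid.
So O(u) is not derivable, and the apparent clash with O(~u) does not arise.
A world satisfying every obligation exists (e.g. b=false, c=true, d=false, g=true, h=false, j=false, k=false, n=true, p=true, q=false, t=false, u=false); no atom is both obligatory and forbidden, so the set is consistent.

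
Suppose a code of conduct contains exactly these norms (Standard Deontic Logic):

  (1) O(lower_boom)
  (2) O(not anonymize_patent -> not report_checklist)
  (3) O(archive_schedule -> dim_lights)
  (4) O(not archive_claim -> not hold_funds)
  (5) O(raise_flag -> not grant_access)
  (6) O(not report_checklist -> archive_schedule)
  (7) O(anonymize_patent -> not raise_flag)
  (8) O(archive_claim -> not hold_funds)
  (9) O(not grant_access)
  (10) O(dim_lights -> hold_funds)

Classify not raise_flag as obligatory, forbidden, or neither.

Obligatory

By case analysis on not archive_claim: premise 4 gives O(not archive_claim -> not hold_funds) and premise 8 gives O(archive_claim -> not hold_funds), so O(not hold_funds) either way.
The contrapositive of premise 10 (O(dim_lights -> hold_funds)) is O(not hold_funds -> not dim_lights), and O(not hold_funds) is already established, so O(not dim_lights).
Premise 3, O(archive_schedule -> dim_lights), contraposes to O(not dim_lights -> not archive_schedule); with O(not dim_lights) we get O(not archive_schedule).
Premise 6 is O(not report_checklist -> archive_schedule); contrapositively O(not archive_schedule -> report_checklist). Since O(not archive_schedule) holds, K gives O(report_checklist).
The contrapositive of premise 2 (O(not anonymize_patent -> not report_checklist)) is O(report_checklist -> anonymize_patent), and O(report_checklist) is already established, so O(anonymize_patent).
With premise 7, O(anonymize_patent -> not raise_flag), the K-axiom yields O(not raise_flag).
Premises 1, 5, 9 do not contribute to this derivation.
Hence not raise_flag is obligatory.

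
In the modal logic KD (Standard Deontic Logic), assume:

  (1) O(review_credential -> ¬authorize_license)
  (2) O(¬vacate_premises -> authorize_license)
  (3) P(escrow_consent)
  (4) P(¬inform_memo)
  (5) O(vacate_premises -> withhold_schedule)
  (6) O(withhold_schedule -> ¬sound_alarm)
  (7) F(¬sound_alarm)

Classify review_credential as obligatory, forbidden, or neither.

Forbidden

Premise 7 is F(¬sound_alarm), i.e. O(sound_alarm).
The contrapositive of premise 6 (O(withhold_schedule -> ¬sound_alarm)) is O(sound_alarm -> ¬withhold_schedule), and O(sound_alarm) is already established, so O(¬withhold_schedule).
Premise 5 is O(vacate_premises -> withhold_schedule); contrapositively O(¬withhold_schedule -> ¬vacate_premises). Since O(¬withhold_schedule) holds, K gives O(¬vacate_premises).
Premise 2 is O(¬vacate_premises -> authorize_license); since O(¬vacate_premises), deontic closure gives O(authorize_license).
The contrapositive of premise 1 (O(review_credential -> ¬authorize_license)) is O(authorize_license -> ¬review_credential), and O(authorize_license) is already established, so O(¬review_credential).
Premises 3, 4 do not contribute to this derivation.
Thus O(¬review_credential), which is F(review_credential): review_credential is forbidden.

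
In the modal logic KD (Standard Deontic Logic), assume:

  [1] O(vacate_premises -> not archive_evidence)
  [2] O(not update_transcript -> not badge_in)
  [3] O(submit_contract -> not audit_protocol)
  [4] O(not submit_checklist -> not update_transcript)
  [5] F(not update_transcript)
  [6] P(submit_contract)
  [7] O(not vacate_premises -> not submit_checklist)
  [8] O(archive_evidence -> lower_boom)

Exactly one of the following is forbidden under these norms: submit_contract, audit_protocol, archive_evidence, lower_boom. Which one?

archive_evidence

F(not update_transcript) at premise 5 means O(update_transcript).
Premise 4, O(not submit_checklist -> not update_transcript), contraposes to O(update_transcript -> submit_checklist); with O(update_transcript) we get O(submit_checklist).
Premise 7, O(not vacate_premises -> not submit_checklist), contraposes to O(submit_checklist -> vacate_premises); with O(submit_checklist) we get O(vacate_premises).
With premise 1, O(vacate_premises -> not archive_evidence), the K-axiom yields O(not archive_evidence).
So O(not archive_evidence) holds, i.e. archive_evidence is forbidden. None of the other listed options is forbidden under the premises.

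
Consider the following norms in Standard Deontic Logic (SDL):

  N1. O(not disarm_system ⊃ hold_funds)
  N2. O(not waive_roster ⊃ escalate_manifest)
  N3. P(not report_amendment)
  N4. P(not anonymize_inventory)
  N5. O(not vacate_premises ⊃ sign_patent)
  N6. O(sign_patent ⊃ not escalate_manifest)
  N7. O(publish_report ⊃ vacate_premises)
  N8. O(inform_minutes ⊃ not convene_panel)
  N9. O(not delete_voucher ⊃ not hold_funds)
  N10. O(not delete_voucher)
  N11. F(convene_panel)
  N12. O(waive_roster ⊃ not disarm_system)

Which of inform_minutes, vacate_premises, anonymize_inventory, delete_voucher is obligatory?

vacate_premises

From premise 10 we have O(not delete_voucher).
With premise 9, O(not delete_voucher ⊃ not hold_funds), the K-axiom yields O(not hold_funds).
Premise 1 is O(not disarm_system ⊃ hold_funds); contrapositively O(not hold_funds ⊃ disarm_system). Since O(not hold_funds) holds, K gives O(disarm_system).
Premise 12, O(waive_roster ⊃ not disarm_system), contraposes to O(disarm_system ⊃ not waive_roster); with O(disarm_system) we get O(not waive_roster).
Applying K to premise 2 (O(not waive_roster ⊃ escalate_manifest)) and O(not waive_roster) yields O(escalate_manifest).
The contrapositive of premise 6 (O(sign_patent ⊃ not escalate_manifest)) is O(escalate_manifest ⊃ not sign_patent), and O(escalate_manifest) is already established, so O(not sign_patent).
The contrapositive of premise 5 (O(not vacate_premises ⊃ sign_patent)) is O(not sign_patent ⊃ vacate_premises), and O(not sign_patent) is already established, so O(vacate_premises).
So O(vacate_premises) holds — vacate_premises is obligatory. None of the other listed options is made obligatory by any chain of premises.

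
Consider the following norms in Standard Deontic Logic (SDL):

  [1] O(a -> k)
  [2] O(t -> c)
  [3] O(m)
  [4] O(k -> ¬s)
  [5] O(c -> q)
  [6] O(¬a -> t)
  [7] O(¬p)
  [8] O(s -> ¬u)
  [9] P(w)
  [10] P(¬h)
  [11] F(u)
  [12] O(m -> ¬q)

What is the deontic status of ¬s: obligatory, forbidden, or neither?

Premise 3 gives O(m).
From O(m) and premise 12, O(m -> ¬q), we obtain O(¬q).
Premise 5 is O(c -> q); contrapositively O(¬q -> ¬c). Since O(¬q) holds, K gives O(¬c).
Premise 2, O(t -> c), contraposes to O(¬c -> ¬t); with O(¬c) we get O(¬t).
Premise 6 is O(¬a -> t); contrapositively O(¬t -> a). Since O(¬t) holds, K gives O(a).
With premise 1, O(a -> k), the K-axiom yields O(k).
From O(k) and premise 4, O(k -> ¬s), we obtain O(¬s).
Premises 7, 8, 9, 10, 11 do not contribute to this derivation.
Hence ¬s is obligatory.

Obligatory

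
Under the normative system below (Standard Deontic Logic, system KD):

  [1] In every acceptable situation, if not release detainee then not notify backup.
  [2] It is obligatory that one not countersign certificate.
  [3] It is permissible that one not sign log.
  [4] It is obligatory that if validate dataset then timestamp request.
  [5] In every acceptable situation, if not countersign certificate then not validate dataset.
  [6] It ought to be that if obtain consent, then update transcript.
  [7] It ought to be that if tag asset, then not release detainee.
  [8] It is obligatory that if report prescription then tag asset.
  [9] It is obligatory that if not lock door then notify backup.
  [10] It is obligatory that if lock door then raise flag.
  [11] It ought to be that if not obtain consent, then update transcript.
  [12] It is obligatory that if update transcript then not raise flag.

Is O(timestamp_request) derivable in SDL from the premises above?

No

Premise 4 is O(validate_dataset → timestamp_request), but O(validate_dataset) is not derivable from the premises, so it does not yield O(timestamp_request).
No other premise forces O(timestamp_request). An ideal world satisfying every premise can still have timestamp_request false, so O(timestamp_request) is not derivable.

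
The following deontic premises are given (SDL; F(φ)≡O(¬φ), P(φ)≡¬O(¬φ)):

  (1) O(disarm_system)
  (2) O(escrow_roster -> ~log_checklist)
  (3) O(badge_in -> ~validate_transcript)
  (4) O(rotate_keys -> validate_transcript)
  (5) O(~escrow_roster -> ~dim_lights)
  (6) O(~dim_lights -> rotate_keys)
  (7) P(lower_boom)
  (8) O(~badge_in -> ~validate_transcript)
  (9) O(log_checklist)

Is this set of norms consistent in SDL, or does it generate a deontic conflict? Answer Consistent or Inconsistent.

Premises 3 and 8 are O(badge_in -> ~validate_transcript) and O(~badge_in -> ~validate_transcript); every ideal world satisfies badge_in or ~badge_in, so in either case ~validate_transcript holds — hence O(~validate_transcript).
Premise 4 is O(rotate_keys -> validate_transcript); contrapositively O(~validate_transcript -> ~rotate_keys). Since O(~validate_transcript) holds, K gives O(~rotate_keys).
Premise 6, O(~dim_lights -> rotate_keys), contraposes to O(~rotate_keys -> dim_lights); with O(~rotate_keys) we get O(dim_lights).
Premise 5, O(~escrow_roster -> ~dim_lights), contraposes to O(dim_lights -> escrow_roster); with O(dim_lights) we get O(escrow_roster).
Applying K to premise 2 (O(escrow_roster -> ~log_checklist)) and O(escrow_roster) yields O(~log_checklist).
But premise 9 directly asserts O(log_checklist).
We now have both O(~log_checklist) and O(log_checklist) — log_checklist is simultaneously obligatory and forbidden, violating the D-axiom.

Inconsistent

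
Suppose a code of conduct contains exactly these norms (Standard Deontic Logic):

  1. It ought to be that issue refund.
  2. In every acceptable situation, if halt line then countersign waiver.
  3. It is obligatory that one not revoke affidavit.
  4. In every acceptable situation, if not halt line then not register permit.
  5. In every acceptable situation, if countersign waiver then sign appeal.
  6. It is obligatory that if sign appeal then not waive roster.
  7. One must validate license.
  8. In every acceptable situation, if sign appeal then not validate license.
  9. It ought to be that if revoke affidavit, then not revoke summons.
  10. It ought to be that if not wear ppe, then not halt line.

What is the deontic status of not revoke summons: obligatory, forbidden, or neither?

Neither

Premise 9 is O(revoke_affidavit → ¬revoke_summons), but O(revoke_affidavit) is not derivable from the premises, so it does not yield O(¬revoke_summons).
No premise or chain of K-axiom applications forces O(¬revoke_summons), and none forces O(revoke_summons). So ¬revoke_summons is neither obligatory nor forbidden under these norms.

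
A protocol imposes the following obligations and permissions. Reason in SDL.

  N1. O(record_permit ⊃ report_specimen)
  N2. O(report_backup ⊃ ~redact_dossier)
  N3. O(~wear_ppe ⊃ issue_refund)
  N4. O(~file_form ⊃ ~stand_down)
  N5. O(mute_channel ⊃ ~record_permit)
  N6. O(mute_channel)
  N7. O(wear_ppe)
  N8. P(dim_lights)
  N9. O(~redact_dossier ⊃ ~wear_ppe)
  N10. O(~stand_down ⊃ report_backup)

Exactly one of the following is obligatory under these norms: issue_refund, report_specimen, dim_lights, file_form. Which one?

file_form

From premise 7 we have O(wear_ppe).
Premise 9 is O(~redact_dossier ⊃ ~wear_ppe); contrapositively O(wear_ppe ⊃ redact_dossier). Since O(wear_ppe) holds, K gives O(redact_dossier).
Premise 2, O(report_backup ⊃ ~redact_dossier), contraposes to O(redact_dossier ⊃ ~report_backup); with O(redact_dossier) we get O(~report_backup).
Premise 10, O(~stand_down ⊃ report_backup), contraposes to O(~report_backup ⊃ stand_down); with O(~report_backup) we get O(stand_down).
The contrapositive of premise 4 (O(~file_form ⊃ ~stand_down)) is O(stand_down ⊃ file_form), and O(stand_down) is already established, so O(file_form).
So O(file_form) holds — file_form is obligatory. None of the other listed options is made obligatory by any chain of premises.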